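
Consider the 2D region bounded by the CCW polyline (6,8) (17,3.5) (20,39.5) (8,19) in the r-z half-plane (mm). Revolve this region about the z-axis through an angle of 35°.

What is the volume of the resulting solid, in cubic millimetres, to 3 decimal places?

Profile (r,z), 4 vertices: (6,8) (17,3.5) (20,39.5) (8,19)
edge 0: (6,8)→(17,3.5)  cross = 6·3.5 − 17·8 = -115.0000; (r_i+r_j)·cross = 23·-115.0000 = -2645.0000
edge 1: (17,3.5)→(20,39.5)  cross = 17·39.5 − 20·3.5 = 601.5000; (r_i+r_j)·cross = 37·601.5000 = 22255.5000
edge 2: (20,39.5)→(8,19)  cross = 20·19 − 8·39.5 = 64.0000; (r_i+r_j)·cross = 28·64.0000 = 1792.0000
edge 3: (8,19)→(6,8)  cross = 8·8 − 6·19 = -50.0000; (r_i+r_j)·cross = 14·-50.0000 = -700.0000
Σcross = 500.5000 → A = |Σcross|/2 = 250.2500 mm²
Σ(r_i+r_j)·cross = 20702.5000 → first moment M = |Σ|/6 = 3450.4167
R_c = M/A = 3450.4167/250.2500 = 13.7879 mm
θ = 35° = 0.610865 rad
V = θ·R_c·A = 0.610865·13.7879·250.2500 = 2107.740 mm³

Volume = 2107.740 mm³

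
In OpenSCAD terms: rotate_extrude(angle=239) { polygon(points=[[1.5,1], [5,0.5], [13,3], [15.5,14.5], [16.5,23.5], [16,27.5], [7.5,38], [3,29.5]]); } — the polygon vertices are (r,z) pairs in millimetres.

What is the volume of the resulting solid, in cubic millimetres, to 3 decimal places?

Volume = 14655.905 mm³

Profile (r,z), 8 vertices: (1.5,1) (5,0.5) (13,3) (15.5,14.5) (16.5,23.5) (16,27.5) (7.5,38) (3,29.5)
edge 0: (1.5,1)→(5,0.5)  cross = 1.5·0.5 − 5·1 = -4.2500; (r_i+r_j)·cross = 6.5·-4.2500 = -27.6250
edge 1: (5,0.5)→(13,3)  cross = 5·3 − 13·0.5 = 8.5000; (r_i+r_j)·cross = 18·8.5000 = 153.0000
edge 2: (13,3)→(15.5,14.5)  cross = 13·14.5 − 15.5·3 = 142.0000; (r_i+r_j)·cross = 28.5·142.0000 = 4047.0000
edge 3: (15.5,14.5)→(16.5,23.5)  cross = 15.5·23.5 − 16.5·14.5 = 125.0000; (r_i+r_j)·cross = 32·125.0000 = 4000.0000
edge 4: (16.5,23.5)→(16,27.5)  cross = 16.5·27.5 − 16·23.5 = 77.7500; (r_i+r_j)·cross = 32.5·77.7500 = 2526.8750
edge 5: (16,27.5)→(7.5,38)  cross = 16·38 − 7.5·27.5 = 401.7500; (r_i+r_j)·cross = 23.5·401.7500 = 9441.1250
edge 6: (7.5,38)→(3,29.5)  cross = 7.5·29.5 − 3·38 = 107.2500; (r_i+r_j)·cross = 10.5·107.2500 = 1126.1250
edge 7: (3,29.5)→(1.5,1)  cross = 3·1 − 1.5·29.5 = -41.2500; (r_i+r_j)·cross = 4.5·-41.2500 = -185.6250
Σcross = 816.7500 → A = |Σcross|/2 = 408.3750 mm²
Σ(r_i+r_j)·cross = 21080.8750 → first moment M = |Σ|/6 = 3513.4792
R_c = M/A = 3513.4792/408.3750 = 8.6036 mm
θ = 239° = 4.171337 rad
V = θ·R_c·A = 4.171337·8.6036·408.3750 = 14655.905 mm³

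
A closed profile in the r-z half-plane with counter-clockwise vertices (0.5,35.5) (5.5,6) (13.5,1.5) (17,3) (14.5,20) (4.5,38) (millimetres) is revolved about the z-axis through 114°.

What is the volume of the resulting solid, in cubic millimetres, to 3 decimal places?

Profile (r,z), 6 vertices: (0.5,35.5) (5.5,6) (13.5,1.5) (17,3) (14.5,20) (4.5,38)
edge 0: (0.5,35.5)→(5.5,6)  cross = 0.5·6 − 5.5·35.5 = -192.2500; (r_i+r_j)·cross = 6·-192.2500 = -1153.5000
edge 1: (5.5,6)→(13.5,1.5)  cross = 5.5·1.5 − 13.5·6 = -72.7500; (r_i+r_j)·cross = 19·-72.7500 = -1382.2500
edge 2: (13.5,1.5)→(17,3)  cross = 13.5·3 − 17·1.5 = 15.0000; (r_i+r_j)·cross = 30.5·15.0000 = 457.5000
edge 3: (17,3)→(14.5,20)  cross = 17·20 − 14.5·3 = 296.5000; (r_i+r_j)·cross = 31.5·296.5000 = 9339.7500
edge 4: (14.5,20)→(4.5,38)  cross = 14.5·38 − 4.5·20 = 461.0000; (r_i+r_j)·cross = 19·461.0000 = 8759.0000
edge 5: (4.5,38)→(0.5,35.5)  cross = 4.5·35.5 − 0.5·38 = 140.7500; (r_i+r_j)·cross = 5·140.7500 = 703.7500
Σcross = 648.2500 → A = |Σcross|/2 = 324.1250 mm²
Σ(r_i+r_j)·cross = 16724.2500 → first moment M = |Σ|/6 = 2787.3750
R_c = M/A = 2787.3750/324.1250 = 8.5997 mm
θ = 114° = 1.989675 rad
V = θ·R_c·A = 1.989675·8.5997·324.1250 = 5545.971 mm³

Volume = 5545.971 mm³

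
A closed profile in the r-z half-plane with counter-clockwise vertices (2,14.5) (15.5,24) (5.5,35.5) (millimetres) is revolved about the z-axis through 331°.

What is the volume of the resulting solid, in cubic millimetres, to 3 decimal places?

Profile (r,z), 3 vertices: (2,14.5) (15.5,24) (5.5,35.5)
edge 0: (2,14.5)→(15.5,24)  cross = 2·24 − 15.5·14.5 = -176.7500; (r_i+r_j)·cross = 17.5·-176.7500 = -3093.1250
edge 1: (15.5,24)→(5.5,35.5)  cross = 15.5·35.5 − 5.5·24 = 418.2500; (r_i+r_j)·cross = 21·418.2500 = 8783.2500
edge 2: (5.5,35.5)→(2,14.5)  cross = 5.5·14.5 − 2·35.5 = 8.7500; (r_i+r_j)·cross = 7.5·8.7500 = 65.6250
Σcross = 250.2500 → A = |Σcross|/2 = 125.1250 mm²
Σ(r_i+r_j)·cross = 5755.7500 → first moment M = |Σ|/6 = 959.2917
R_c = M/A = 959.2917/125.1250 = 7.6667 mm
θ = 331° = 5.777040 rad
V = θ·R_c·A = 5.777040·7.6667·125.1250 = 5541.866 mm³

Volume = 5541.866 mm³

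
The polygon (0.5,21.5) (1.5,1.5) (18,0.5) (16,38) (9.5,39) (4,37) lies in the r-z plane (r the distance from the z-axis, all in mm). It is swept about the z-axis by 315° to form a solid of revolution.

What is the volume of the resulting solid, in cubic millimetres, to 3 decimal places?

Profile (r,z), 6 vertices: (0.5,21.5) (1.5,1.5) (18,0.5) (16,38) (9.5,39) (4,37)
edge 0: (0.5,21.5)→(1.5,1.5)  cross = 0.5·1.5 − 1.5·21.5 = -31.5000; (r_i+r_j)·cross = 2·-31.5000 = -63.0000
edge 1: (1.5,1.5)→(18,0.5)  cross = 1.5·0.5 − 18·1.5 = -26.2500; (r_i+r_j)·cross = 19.5·-26.2500 = -511.8750
edge 2: (18,0.5)→(16,38)  cross = 18·38 − 16·0.5 = 676.0000; (r_i+r_j)·cross = 34·676.0000 = 22984.0000
edge 3: (16,38)→(9.5,39)  cross = 16·39 − 9.5·38 = 263.0000; (r_i+r_j)·cross = 25.5·263.0000 = 6706.5000
edge 4: (9.5,39)→(4,37)  cross = 9.5·37 − 4·39 = 195.5000; (r_i+r_j)·cross = 13.5·195.5000 = 2639.2500
edge 5: (4,37)→(0.5,21.5)  cross = 4·21.5 − 0.5·37 = 67.5000; (r_i+r_j)·cross = 4.5·67.5000 = 303.7500
Σcross = 1144.2500 → A = |Σcross|/2 = 572.1250 mm²
Σ(r_i+r_j)·cross = 32058.6250 → first moment M = |Σ|/6 = 5343.1042
R_c = M/A = 5343.1042/572.1250 = 9.3391 mm
θ = 315° = 5.497787 rad
V = θ·R_c·A = 5.497787·9.3391·572.1250 = 29375.249 mm³

Volume = 29375.249 mm³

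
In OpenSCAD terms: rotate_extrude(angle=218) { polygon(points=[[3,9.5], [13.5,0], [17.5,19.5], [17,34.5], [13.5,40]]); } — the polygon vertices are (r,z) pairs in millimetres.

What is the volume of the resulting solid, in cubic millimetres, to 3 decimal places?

Volume = 14019.485 mm³

Profile (r,z), 5 vertices: (3,9.5) (13.5,0) (17.5,19.5) (17,34.5) (13.5,40)
edge 0: (3,9.5)→(13.5,0)  cross = 3·0 − 13.5·9.5 = -128.2500; (r_i+r_j)·cross = 16.5·-128.2500 = -2116.1250
edge 1: (13.5,0)→(17.5,19.5)  cross = 13.5·19.5 − 17.5·0 = 263.2500; (r_i+r_j)·cross = 31·263.2500 = 8160.7500
edge 2: (17.5,19.5)→(17,34.5)  cross = 17.5·34.5 − 17·19.5 = 272.2500; (r_i+r_j)·cross = 34.5·272.2500 = 9392.6250
edge 3: (17,34.5)→(13.5,40)  cross = 17·40 − 13.5·34.5 = 214.2500; (r_i+r_j)·cross = 30.5·214.2500 = 6534.6250
edge 4: (13.5,40)→(3,9.5)  cross = 13.5·9.5 − 3·40 = 8.2500; (r_i+r_j)·cross = 16.5·8.2500 = 136.1250
Σcross = 629.7500 → A = |Σcross|/2 = 314.8750 mm²
Σ(r_i+r_j)·cross = 22108.0000 → first moment M = |Σ|/6 = 3684.6667
R_c = M/A = 3684.6667/314.8750 = 11.7020 mm
θ = 218° = 3.804818 rad
V = θ·R_c·A = 3.804818·11.7020·314.8750 = 14019.485 mm³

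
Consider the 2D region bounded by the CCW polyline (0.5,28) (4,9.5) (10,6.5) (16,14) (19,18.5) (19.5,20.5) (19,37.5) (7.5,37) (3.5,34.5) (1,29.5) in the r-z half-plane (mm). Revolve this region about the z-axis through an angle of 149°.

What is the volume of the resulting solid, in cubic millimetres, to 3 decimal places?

Profile (r,z), 10 vertices: (0.5,28) (4,9.5) (10,6.5) (16,14) (19,18.5) (19.5,20.5) (19,37.5) (7.5,37) (3.5,34.5) (1,29.5)
edge 0: (0.5,28)→(4,9.5)  cross = 0.5·9.5 − 4·28 = -107.2500; (r_i+r_j)·cross = 4.5·-107.2500 = -482.6250
edge 1: (4,9.5)→(10,6.5)  cross = 4·6.5 − 10·9.5 = -69.0000; (r_i+r_j)·cross = 14·-69.0000 = -966.0000
edge 2: (10,6.5)→(16,14)  cross = 10·14 − 16·6.5 = 36.0000; (r_i+r_j)·cross = 26·36.0000 = 936.0000
edge 3: (16,14)→(19,18.5)  cross = 16·18.5 − 19·14 = 30.0000; (r_i+r_j)·cross = 35·30.0000 = 1050.0000
edge 4: (19,18.5)→(19.5,20.5)  cross = 19·20.5 − 19.5·18.5 = 28.7500; (r_i+r_j)·cross = 38.5·28.7500 = 1106.8750
edge 5: (19.5,20.5)→(19,37.5)  cross = 19.5·37.5 − 19·20.5 = 341.7500; (r_i+r_j)·cross = 38.5·341.7500 = 13157.3750
edge 6: (19,37.5)→(7.5,37)  cross = 19·37 − 7.5·37.5 = 421.7500; (r_i+r_j)·cross = 26.5·421.7500 = 11176.3750
edge 7: (7.5,37)→(3.5,34.5)  cross = 7.5·34.5 − 3.5·37 = 129.2500; (r_i+r_j)·cross = 11·129.2500 = 1421.7500
edge 8: (3.5,34.5)→(1,29.5)  cross = 3.5·29.5 − 1·34.5 = 68.7500; (r_i+r_j)·cross = 4.5·68.7500 = 309.3750
edge 9: (1,29.5)→(0.5,28)  cross = 1·28 − 0.5·29.5 = 13.2500; (r_i+r_j)·cross = 1.5·13.2500 = 19.8750
Σcross = 893.2500 → A = |Σcross|/2 = 446.6250 mm²
Σ(r_i+r_j)·cross = 27729.0000 → first moment M = |Σ|/6 = 4621.5000
R_c = M/A = 4621.5000/446.6250 = 10.3476 mm
θ = 149° = 2.600541 rad
V = θ·R_c·A = 2.600541·10.3476·446.6250 = 12018.398 mm³

Volume = 12018.398 mm³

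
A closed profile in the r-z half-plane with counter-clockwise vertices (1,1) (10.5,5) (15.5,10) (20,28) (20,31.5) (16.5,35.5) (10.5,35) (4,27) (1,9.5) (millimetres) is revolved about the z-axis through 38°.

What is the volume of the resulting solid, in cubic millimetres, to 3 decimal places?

Volume = 2912.650 mm³

Profile (r,z), 9 vertices: (1,1) (10.5,5) (15.5,10) (20,28) (20,31.5) (16.5,35.5) (10.5,35) (4,27) (1,9.5)
edge 0: (1,1)→(10.5,5)  cross = 1·5 − 10.5·1 = -5.5000; (r_i+r_j)·cross = 11.5·-5.5000 = -63.2500
edge 1: (10.5,5)→(15.5,10)  cross = 10.5·10 − 15.5·5 = 27.5000; (r_i+r_j)·cross = 26·27.5000 = 715.0000
edge 2: (15.5,10)→(20,28)  cross = 15.5·28 − 20·10 = 234.0000; (r_i+r_j)·cross = 35.5·234.0000 = 8307.0000
edge 3: (20,28)→(20,31.5)  cross = 20·31.5 − 20·28 = 70.0000; (r_i+r_j)·cross = 40·70.0000 = 2800.0000
edge 4: (20,31.5)→(16.5,35.5)  cross = 20·35.5 − 16.5·31.5 = 190.2500; (r_i+r_j)·cross = 36.5·190.2500 = 6944.1250
edge 5: (16.5,35.5)→(10.5,35)  cross = 16.5·35 − 10.5·35.5 = 204.7500; (r_i+r_j)·cross = 27·204.7500 = 5528.2500
edge 6: (10.5,35)→(4,27)  cross = 10.5·27 − 4·35 = 143.5000; (r_i+r_j)·cross = 14.5·143.5000 = 2080.7500
edge 7: (4,27)→(1,9.5)  cross = 4·9.5 − 1·27 = 11.0000; (r_i+r_j)·cross = 5·11.0000 = 55.0000
edge 8: (1,9.5)→(1,1)  cross = 1·1 − 1·9.5 = -8.5000; (r_i+r_j)·cross = 2·-8.5000 = -17.0000
Σcross = 867.0000 → A = |Σcross|/2 = 433.5000 mm²
Σ(r_i+r_j)·cross = 26349.8750 → first moment M = |Σ|/6 = 4391.6458
R_c = M/A = 4391.6458/433.5000 = 10.1307 mm
θ = 38° = 0.663225 rad
V = θ·R_c·A = 0.663225·10.1307·433.5000 = 2912.650 mm³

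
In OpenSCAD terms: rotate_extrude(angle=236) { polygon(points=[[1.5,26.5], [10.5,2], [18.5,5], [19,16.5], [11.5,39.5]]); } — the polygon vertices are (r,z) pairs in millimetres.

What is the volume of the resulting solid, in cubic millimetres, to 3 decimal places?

Volume = 17385.687 mm³

Profile (r,z), 5 vertices: (1.5,26.5) (10.5,2) (18.5,5) (19,16.5) (11.5,39.5)
edge 0: (1.5,26.5)→(10.5,2)  cross = 1.5·2 − 10.5·26.5 = -275.2500; (r_i+r_j)·cross = 12·-275.2500 = -3303.0000
edge 1: (10.5,2)→(18.5,5)  cross = 10.5·5 − 18.5·2 = 15.5000; (r_i+r_j)·cross = 29·15.5000 = 449.5000
edge 2: (18.5,5)→(19,16.5)  cross = 18.5·16.5 − 19·5 = 210.2500; (r_i+r_j)·cross = 37.5·210.2500 = 7884.3750
edge 3: (19,16.5)→(11.5,39.5)  cross = 19·39.5 − 11.5·16.5 = 560.7500; (r_i+r_j)·cross = 30.5·560.7500 = 17102.8750
edge 4: (11.5,39.5)→(1.5,26.5)  cross = 11.5·26.5 − 1.5·39.5 = 245.5000; (r_i+r_j)·cross = 13·245.5000 = 3191.5000
Σcross = 756.7500 → A = |Σcross|/2 = 378.3750 mm²
Σ(r_i+r_j)·cross = 25325.2500 → first moment M = |Σ|/6 = 4220.8750
R_c = M/A = 4220.8750/378.3750 = 11.1553 mm
θ = 236° = 4.118977 rad
V = θ·R_c·A = 4.118977·11.1553·378.3750 = 17385.687 mm³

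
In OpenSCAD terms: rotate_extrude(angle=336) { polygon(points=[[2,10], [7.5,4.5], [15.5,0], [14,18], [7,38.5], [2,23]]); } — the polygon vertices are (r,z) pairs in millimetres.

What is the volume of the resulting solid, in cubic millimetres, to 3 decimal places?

Profile (r,z), 6 vertices: (2,10) (7.5,4.5) (15.5,0) (14,18) (7,38.5) (2,23)
edge 0: (2,10)→(7.5,4.5)  cross = 2·4.5 − 7.5·10 = -66.0000; (r_i+r_j)·cross = 9.5·-66.0000 = -627.0000
edge 1: (7.5,4.5)→(15.5,0)  cross = 7.5·0 − 15.5·4.5 = -69.7500; (r_i+r_j)·cross = 23·-69.7500 = -1604.2500
edge 2: (15.5,0)→(14,18)  cross = 15.5·18 − 14·0 = 279.0000; (r_i+r_j)·cross = 29.5·279.0000 = 8230.5000
edge 3: (14,18)→(7,38.5)  cross = 14·38.5 − 7·18 = 413.0000; (r_i+r_j)·cross = 21·413.0000 = 8673.0000
edge 4: (7,38.5)→(2,23)  cross = 7·23 − 2·38.5 = 84.0000; (r_i+r_j)·cross = 9·84.0000 = 756.0000
edge 5: (2,23)→(2,10)  cross = 2·10 − 2·23 = -26.0000; (r_i+r_j)·cross = 4·-26.0000 = -104.0000
Σcross = 614.2500 → A = |Σcross|/2 = 307.1250 mm²
Σ(r_i+r_j)·cross = 15324.2500 → first moment M = |Σ|/6 = 2554.0417
R_c = M/A = 2554.0417/307.1250 = 8.3160 mm
θ = 336° = 5.864306 rad
V = θ·R_c·A = 5.864306·8.3160·307.1250 = 14977.683 mm³

Volume = 14977.683 mm³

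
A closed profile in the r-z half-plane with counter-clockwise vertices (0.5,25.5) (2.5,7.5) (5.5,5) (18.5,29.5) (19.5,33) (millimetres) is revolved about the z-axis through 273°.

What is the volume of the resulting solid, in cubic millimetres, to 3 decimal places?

Volume = 9703.014 mm³

Profile (r,z), 5 vertices: (0.5,25.5) (2.5,7.5) (5.5,5) (18.5,29.5) (19.5,33)
edge 0: (0.5,25.5)→(2.5,7.5)  cross = 0.5·7.5 − 2.5·25.5 = -60.0000; (r_i+r_j)·cross = 3·-60.0000 = -180.0000
edge 1: (2.5,7.5)→(5.5,5)  cross = 2.5·5 − 5.5·7.5 = -28.7500; (r_i+r_j)·cross = 8·-28.7500 = -230.0000
edge 2: (5.5,5)→(18.5,29.5)  cross = 5.5·29.5 − 18.5·5 = 69.7500; (r_i+r_j)·cross = 24·69.7500 = 1674.0000
edge 3: (18.5,29.5)→(19.5,33)  cross = 18.5·33 − 19.5·29.5 = 35.2500; (r_i+r_j)·cross = 38·35.2500 = 1339.5000
edge 4: (19.5,33)→(0.5,25.5)  cross = 19.5·25.5 − 0.5·33 = 480.7500; (r_i+r_j)·cross = 20·480.7500 = 9615.0000
Σcross = 497.0000 → A = |Σcross|/2 = 248.5000 mm²
Σ(r_i+r_j)·cross = 12218.5000 → first moment M = |Σ|/6 = 2036.4167
R_c = M/A = 2036.4167/248.5000 = 8.1948 mm
θ = 273° = 4.764749 rad
V = θ·R_c·A = 4.764749·8.1948·248.5000 = 9703.014 mm³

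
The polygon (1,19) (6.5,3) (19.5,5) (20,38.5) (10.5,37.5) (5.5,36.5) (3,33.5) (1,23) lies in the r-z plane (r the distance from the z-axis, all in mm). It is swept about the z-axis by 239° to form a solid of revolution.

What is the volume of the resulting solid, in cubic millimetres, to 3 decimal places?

Profile (r,z), 8 vertices: (1,19) (6.5,3) (19.5,5) (20,38.5) (10.5,37.5) (5.5,36.5) (3,33.5) (1,23)
edge 0: (1,19)→(6.5,3)  cross = 1·3 − 6.5·19 = -120.5000; (r_i+r_j)·cross = 7.5·-120.5000 = -903.7500
edge 1: (6.5,3)→(19.5,5)  cross = 6.5·5 − 19.5·3 = -26.0000; (r_i+r_j)·cross = 26·-26.0000 = -676.0000
edge 2: (19.5,5)→(20,38.5)  cross = 19.5·38.5 − 20·5 = 650.7500; (r_i+r_j)·cross = 39.5·650.7500 = 25704.6250
edge 3: (20,38.5)→(10.5,37.5)  cross = 20·37.5 − 10.5·38.5 = 345.7500; (r_i+r_j)·cross = 30.5·345.7500 = 10545.3750
edge 4: (10.5,37.5)→(5.5,36.5)  cross = 10.5·36.5 − 5.5·37.5 = 177.0000; (r_i+r_j)·cross = 16·177.0000 = 2832.0000
edge 5: (5.5,36.5)→(3,33.5)  cross = 5.5·33.5 − 3·36.5 = 74.7500; (r_i+r_j)·cross = 8.5·74.7500 = 635.3750
edge 6: (3,33.5)→(1,23)  cross = 3·23 − 1·33.5 = 35.5000; (r_i+r_j)·cross = 4·35.5000 = 142.0000
edge 7: (1,23)→(1,19)  cross = 1·19 − 1·23 = -4.0000; (r_i+r_j)·cross = 2·-4.0000 = -8.0000
Σcross = 1133.2500 → A = |Σcross|/2 = 566.6250 mm²
Σ(r_i+r_j)·cross = 38271.6250 → first moment M = |Σ|/6 = 6378.6042
R_c = M/A = 6378.6042/566.6250 = 11.2572 mm
θ = 239° = 4.171337 rad
V = θ·R_c·A = 4.171337·11.2572·566.6250 = 26607.307 mm³

Volume = 26607.307 mm³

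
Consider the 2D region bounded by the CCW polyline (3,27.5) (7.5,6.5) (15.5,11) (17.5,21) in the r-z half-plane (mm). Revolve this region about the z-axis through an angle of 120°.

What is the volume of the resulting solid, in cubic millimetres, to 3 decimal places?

Volume = 3693.989 mm³

Profile (r,z), 4 vertices: (3,27.5) (7.5,6.5) (15.5,11) (17.5,21)
edge 0: (3,27.5)→(7.5,6.5)  cross = 3·6.5 − 7.5·27.5 = -186.7500; (r_i+r_j)·cross = 10.5·-186.7500 = -1960.8750
edge 1: (7.5,6.5)→(15.5,11)  cross = 7.5·11 − 15.5·6.5 = -18.2500; (r_i+r_j)·cross = 23·-18.2500 = -419.7500
edge 2: (15.5,11)→(17.5,21)  cross = 15.5·21 − 17.5·11 = 133.0000; (r_i+r_j)·cross = 33·133.0000 = 4389.0000
edge 3: (17.5,21)→(3,27.5)  cross = 17.5·27.5 − 3·21 = 418.2500; (r_i+r_j)·cross = 20.5·418.2500 = 8574.1250
Σcross = 346.2500 → A = |Σcross|/2 = 173.1250 mm²
Σ(r_i+r_j)·cross = 10582.5000 → first moment M = |Σ|/6 = 1763.7500
R_c = M/A = 1763.7500/173.1250 = 10.1877 mm
θ = 120° = 2.094395 rad
V = θ·R_c·A = 2.094395·10.1877·173.1250 = 3693.989 mm³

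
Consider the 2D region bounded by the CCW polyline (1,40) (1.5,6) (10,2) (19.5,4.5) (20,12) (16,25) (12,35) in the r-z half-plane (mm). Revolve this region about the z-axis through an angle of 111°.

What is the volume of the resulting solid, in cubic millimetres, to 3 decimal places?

Profile (r,z), 7 vertices: (1,40) (1.5,6) (10,2) (19.5,4.5) (20,12) (16,25) (12,35)
edge 0: (1,40)→(1.5,6)  cross = 1·6 − 1.5·40 = -54.0000; (r_i+r_j)·cross = 2.5·-54.0000 = -135.0000
edge 1: (1.5,6)→(10,2)  cross = 1.5·2 − 10·6 = -57.0000; (r_i+r_j)·cross = 11.5·-57.0000 = -655.5000
edge 2: (10,2)→(19.5,4.5)  cross = 10·4.5 − 19.5·2 = 6.0000; (r_i+r_j)·cross = 29.5·6.0000 = 177.0000
edge 3: (19.5,4.5)→(20,12)  cross = 19.5·12 − 20·4.5 = 144.0000; (r_i+r_j)·cross = 39.5·144.0000 = 5688.0000
edge 4: (20,12)→(16,25)  cross = 20·25 − 16·12 = 308.0000; (r_i+r_j)·cross = 36·308.0000 = 11088.0000
edge 5: (16,25)→(12,35)  cross = 16·35 − 12·25 = 260.0000; (r_i+r_j)·cross = 28·260.0000 = 7280.0000
edge 6: (12,35)→(1,40)  cross = 12·40 − 1·35 = 445.0000; (r_i+r_j)·cross = 13·445.0000 = 5785.0000
Σcross = 1052.0000 → A = |Σcross|/2 = 526.0000 mm²
Σ(r_i+r_j)·cross = 29227.5000 → first moment M = |Σ|/6 = 4871.2500
R_c = M/A = 4871.2500/526.0000 = 9.2609 mm
θ = 111° = 1.937315 rad
V = θ·R_c·A = 1.937315·9.2609·526.0000 = 9437.148 mm³

Volume = 9437.148 mm³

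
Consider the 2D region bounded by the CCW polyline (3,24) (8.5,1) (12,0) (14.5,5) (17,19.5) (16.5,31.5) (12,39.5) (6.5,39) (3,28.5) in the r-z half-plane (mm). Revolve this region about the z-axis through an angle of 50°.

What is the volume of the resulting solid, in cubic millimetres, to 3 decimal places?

Volume = 3592.415 mm³

Profile (r,z), 9 vertices: (3,24) (8.5,1) (12,0) (14.5,5) (17,19.5) (16.5,31.5) (12,39.5) (6.5,39) (3,28.5)
edge 0: (3,24)→(8.5,1)  cross = 3·1 − 8.5·24 = -201.0000; (r_i+r_j)·cross = 11.5·-201.0000 = -2311.5000
edge 1: (8.5,1)→(12,0)  cross = 8.5·0 − 12·1 = -12.0000; (r_i+r_j)·cross = 20.5·-12.0000 = -246.0000
edge 2: (12,0)→(14.5,5)  cross = 12·5 − 14.5·0 = 60.0000; (r_i+r_j)·cross = 26.5·60.0000 = 1590.0000
edge 3: (14.5,5)→(17,19.5)  cross = 14.5·19.5 − 17·5 = 197.7500; (r_i+r_j)·cross = 31.5·197.7500 = 6229.1250
edge 4: (17,19.5)→(16.5,31.5)  cross = 17·31.5 − 16.5·19.5 = 213.7500; (r_i+r_j)·cross = 33.5·213.7500 = 7160.6250
edge 5: (16.5,31.5)→(12,39.5)  cross = 16.5·39.5 − 12·31.5 = 273.7500; (r_i+r_j)·cross = 28.5·273.7500 = 7801.8750
edge 6: (12,39.5)→(6.5,39)  cross = 12·39 − 6.5·39.5 = 211.2500; (r_i+r_j)·cross = 18.5·211.2500 = 3908.1250
edge 7: (6.5,39)→(3,28.5)  cross = 6.5·28.5 − 3·39 = 68.2500; (r_i+r_j)·cross = 9.5·68.2500 = 648.3750
edge 8: (3,28.5)→(3,24)  cross = 3·24 − 3·28.5 = -13.5000; (r_i+r_j)·cross = 6·-13.5000 = -81.0000
Σcross = 798.2500 → A = |Σcross|/2 = 399.1250 mm²
Σ(r_i+r_j)·cross = 24699.6250 → first moment M = |Σ|/6 = 4116.6042
R_c = M/A = 4116.6042/399.1250 = 10.3141 mm
θ = 50° = 0.872665 rad
V = θ·R_c·A = 0.872665·10.3141·399.1250 = 3592.415 mm³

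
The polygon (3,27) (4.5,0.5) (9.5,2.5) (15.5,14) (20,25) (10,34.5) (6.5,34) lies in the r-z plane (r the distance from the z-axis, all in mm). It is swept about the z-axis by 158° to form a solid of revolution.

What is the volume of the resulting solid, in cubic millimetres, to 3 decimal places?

Profile (r,z), 7 vertices: (3,27) (4.5,0.5) (9.5,2.5) (15.5,14) (20,25) (10,34.5) (6.5,34)
edge 0: (3,27)→(4.5,0.5)  cross = 3·0.5 − 4.5·27 = -120.0000; (r_i+r_j)·cross = 7.5·-120.0000 = -900.0000
edge 1: (4.5,0.5)→(9.5,2.5)  cross = 4.5·2.5 − 9.5·0.5 = 6.5000; (r_i+r_j)·cross = 14·6.5000 = 91.0000
edge 2: (9.5,2.5)→(15.5,14)  cross = 9.5·14 − 15.5·2.5 = 94.2500; (r_i+r_j)·cross = 25·94.2500 = 2356.2500
edge 3: (15.5,14)→(20,25)  cross = 15.5·25 − 20·14 = 107.5000; (r_i+r_j)·cross = 35.5·107.5000 = 3816.2500
edge 4: (20,25)→(10,34.5)  cross = 20·34.5 − 10·25 = 440.0000; (r_i+r_j)·cross = 30·440.0000 = 13200.0000
edge 5: (10,34.5)→(6.5,34)  cross = 10·34 − 6.5·34.5 = 115.7500; (r_i+r_j)·cross = 16.5·115.7500 = 1909.8750
edge 6: (6.5,34)→(3,27)  cross = 6.5·27 − 3·34 = 73.5000; (r_i+r_j)·cross = 9.5·73.5000 = 698.2500
Σcross = 717.5000 → A = |Σcross|/2 = 358.7500 mm²
Σ(r_i+r_j)·cross = 21171.6250 → first moment M = |Σ|/6 = 3528.6042
R_c = M/A = 3528.6042/358.7500 = 9.8358 mm
θ = 158° = 2.757620 rad
V = θ·R_c·A = 2.757620·9.8358·358.7500 = 9730.550 mm³

Volume = 9730.550 mm³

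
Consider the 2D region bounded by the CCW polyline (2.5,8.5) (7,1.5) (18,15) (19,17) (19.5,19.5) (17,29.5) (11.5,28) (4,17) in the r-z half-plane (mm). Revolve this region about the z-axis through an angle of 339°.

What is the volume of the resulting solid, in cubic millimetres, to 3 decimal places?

Profile (r,z), 8 vertices: (2.5,8.5) (7,1.5) (18,15) (19,17) (19.5,19.5) (17,29.5) (11.5,28) (4,17)
edge 0: (2.5,8.5)→(7,1.5)  cross = 2.5·1.5 − 7·8.5 = -55.7500; (r_i+r_j)·cross = 9.5·-55.7500 = -529.6250
edge 1: (7,1.5)→(18,15)  cross = 7·15 − 18·1.5 = 78.0000; (r_i+r_j)·cross = 25·78.0000 = 1950.0000
edge 2: (18,15)→(19,17)  cross = 18·17 − 19·15 = 21.0000; (r_i+r_j)·cross = 37·21.0000 = 777.0000
edge 3: (19,17)→(19.5,19.5)  cross = 19·19.5 − 19.5·17 = 39.0000; (r_i+r_j)·cross = 38.5·39.0000 = 1501.5000
edge 4: (19.5,19.5)→(17,29.5)  cross = 19.5·29.5 − 17·19.5 = 243.7500; (r_i+r_j)·cross = 36.5·243.7500 = 8896.8750
edge 5: (17,29.5)→(11.5,28)  cross = 17·28 − 11.5·29.5 = 136.7500; (r_i+r_j)·cross = 28.5·136.7500 = 3897.3750
edge 6: (11.5,28)→(4,17)  cross = 11.5·17 − 4·28 = 83.5000; (r_i+r_j)·cross = 15.5·83.5000 = 1294.2500
edge 7: (4,17)→(2.5,8.5)  cross = 4·8.5 − 2.5·17 = -8.5000; (r_i+r_j)·cross = 6.5·-8.5000 = -55.2500
Σcross = 537.7500 → A = |Σcross|/2 = 268.8750 mm²
Σ(r_i+r_j)·cross = 17732.1250 → first moment M = |Σ|/6 = 2955.3542
R_c = M/A = 2955.3542/268.8750 = 10.9916 mm
θ = 339° = 5.916666 rad
V = θ·R_c·A = 5.916666·10.9916·268.8750 = 17485.844 mm³

Volume = 17485.844 mm³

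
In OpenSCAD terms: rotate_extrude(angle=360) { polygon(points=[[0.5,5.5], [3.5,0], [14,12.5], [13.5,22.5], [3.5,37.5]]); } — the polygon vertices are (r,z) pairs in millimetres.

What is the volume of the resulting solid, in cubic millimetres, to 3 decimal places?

Profile (r,z), 5 vertices: (0.5,5.5) (3.5,0) (14,12.5) (13.5,22.5) (3.5,37.5)
edge 0: (0.5,5.5)→(3.5,0)  cross = 0.5·0 − 3.5·5.5 = -19.2500; (r_i+r_j)·cross = 4·-19.2500 = -77.0000
edge 1: (3.5,0)→(14,12.5)  cross = 3.5·12.5 − 14·0 = 43.7500; (r_i+r_j)·cross = 17.5·43.7500 = 765.6250
edge 2: (14,12.5)→(13.5,22.5)  cross = 14·22.5 − 13.5·12.5 = 146.2500; (r_i+r_j)·cross = 27.5·146.2500 = 4021.8750
edge 3: (13.5,22.5)→(3.5,37.5)  cross = 13.5·37.5 − 3.5·22.5 = 427.5000; (r_i+r_j)·cross = 17·427.5000 = 7267.5000
edge 4: (3.5,37.5)→(0.5,5.5)  cross = 3.5·5.5 − 0.5·37.5 = 0.5000; (r_i+r_j)·cross = 4·0.5000 = 2.0000
Σcross = 598.7500 → A = |Σcross|/2 = 299.3750 mm²
Σ(r_i+r_j)·cross = 11980.0000 → first moment M = |Σ|/6 = 1996.6667
R_c = M/A = 1996.6667/299.3750 = 6.6695 mm
θ = 360° = 6.283185 rad
V = θ·R_c·A = 6.283185·6.6695·299.3750 = 12545.427 mm³

Volume = 12545.427 mm³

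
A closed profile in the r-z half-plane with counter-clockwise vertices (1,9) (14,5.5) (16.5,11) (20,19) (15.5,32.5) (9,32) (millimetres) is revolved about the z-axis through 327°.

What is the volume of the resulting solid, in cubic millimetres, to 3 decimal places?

Profile (r,z), 6 vertices: (1,9) (14,5.5) (16.5,11) (20,19) (15.5,32.5) (9,32)
edge 0: (1,9)→(14,5.5)  cross = 1·5.5 − 14·9 = -120.5000; (r_i+r_j)·cross = 15·-120.5000 = -1807.5000
edge 1: (14,5.5)→(16.5,11)  cross = 14·11 − 16.5·5.5 = 63.2500; (r_i+r_j)·cross = 30.5·63.2500 = 1929.1250
edge 2: (16.5,11)→(20,19)  cross = 16.5·19 − 20·11 = 93.5000; (r_i+r_j)·cross = 36.5·93.5000 = 3412.7500
edge 3: (20,19)→(15.5,32.5)  cross = 20·32.5 − 15.5·19 = 355.5000; (r_i+r_j)·cross = 35.5·355.5000 = 12620.2500
edge 4: (15.5,32.5)→(9,32)  cross = 15.5·32 − 9·32.5 = 203.5000; (r_i+r_j)·cross = 24.5·203.5000 = 4985.7500
edge 5: (9,32)→(1,9)  cross = 9·9 − 1·32 = 49.0000; (r_i+r_j)·cross = 10·49.0000 = 490.0000
Σcross = 644.2500 → A = |Σcross|/2 = 322.1250 mm²
Σ(r_i+r_j)·cross = 21630.3750 → first moment M = |Σ|/6 = 3605.0625
R_c = M/A = 3605.0625/322.1250 = 11.1915 mm
θ = 327° = 5.707227 rad
V = θ·R_c·A = 5.707227·11.1915·322.1250 = 20574.909 mm³

Volume = 20574.909 mm³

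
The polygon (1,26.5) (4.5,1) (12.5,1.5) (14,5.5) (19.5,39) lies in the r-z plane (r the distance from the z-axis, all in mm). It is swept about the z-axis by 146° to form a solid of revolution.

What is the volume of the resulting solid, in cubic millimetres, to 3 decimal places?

Profile (r,z), 5 vertices: (1,26.5) (4.5,1) (12.5,1.5) (14,5.5) (19.5,39)
edge 0: (1,26.5)→(4.5,1)  cross = 1·1 − 4.5·26.5 = -118.2500; (r_i+r_j)·cross = 5.5·-118.2500 = -650.3750
edge 1: (4.5,1)→(12.5,1.5)  cross = 4.5·1.5 − 12.5·1 = -5.7500; (r_i+r_j)·cross = 17·-5.7500 = -97.7500
edge 2: (12.5,1.5)→(14,5.5)  cross = 12.5·5.5 − 14·1.5 = 47.7500; (r_i+r_j)·cross = 26.5·47.7500 = 1265.3750
edge 3: (14,5.5)→(19.5,39)  cross = 14·39 − 19.5·5.5 = 438.7500; (r_i+r_j)·cross = 33.5·438.7500 = 14698.1250
edge 4: (19.5,39)→(1,26.5)  cross = 19.5·26.5 − 1·39 = 477.7500; (r_i+r_j)·cross = 20.5·477.7500 = 9793.8750
Σcross = 840.2500 → A = |Σcross|/2 = 420.1250 mm²
Σ(r_i+r_j)·cross = 25009.2500 → first moment M = |Σ|/6 = 4168.2083
R_c = M/A = 4168.2083/420.1250 = 9.9214 mm
θ = 146° = 2.548181 rad
V = θ·R_c·A = 2.548181·9.9214·420.1250 = 10621.348 mm³

Volume = 10621.348 mm³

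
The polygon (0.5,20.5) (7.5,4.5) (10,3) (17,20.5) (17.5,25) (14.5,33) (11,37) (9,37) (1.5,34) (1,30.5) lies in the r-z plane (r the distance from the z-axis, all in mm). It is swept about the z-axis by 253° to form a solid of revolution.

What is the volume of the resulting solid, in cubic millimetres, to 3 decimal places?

Volume = 14932.092 mm³

Profile (r,z), 10 vertices: (0.5,20.5) (7.5,4.5) (10,3) (17,20.5) (17.5,25) (14.5,33) (11,37) (9,37) (1.5,34) (1,30.5)
edge 0: (0.5,20.5)→(7.5,4.5)  cross = 0.5·4.5 − 7.5·20.5 = -151.5000; (r_i+r_j)·cross = 8·-151.5000 = -1212.0000
edge 1: (7.5,4.5)→(10,3)  cross = 7.5·3 − 10·4.5 = -22.5000; (r_i+r_j)·cross = 17.5·-22.5000 = -393.7500
edge 2: (10,3)→(17,20.5)  cross = 10·20.5 − 17·3 = 154.0000; (r_i+r_j)·cross = 27·154.0000 = 4158.0000
edge 3: (17,20.5)→(17.5,25)  cross = 17·25 − 17.5·20.5 = 66.2500; (r_i+r_j)·cross = 34.5·66.2500 = 2285.6250
edge 4: (17.5,25)→(14.5,33)  cross = 17.5·33 − 14.5·25 = 215.0000; (r_i+r_j)·cross = 32·215.0000 = 6880.0000
edge 5: (14.5,33)→(11,37)  cross = 14.5·37 − 11·33 = 173.5000; (r_i+r_j)·cross = 25.5·173.5000 = 4424.2500
edge 6: (11,37)→(9,37)  cross = 11·37 − 9·37 = 74.0000; (r_i+r_j)·cross = 20·74.0000 = 1480.0000
edge 7: (9,37)→(1.5,34)  cross = 9·34 − 1.5·37 = 250.5000; (r_i+r_j)·cross = 10.5·250.5000 = 2630.2500
edge 8: (1.5,34)→(1,30.5)  cross = 1.5·30.5 − 1·34 = 11.7500; (r_i+r_j)·cross = 2.5·11.7500 = 29.3750
edge 9: (1,30.5)→(0.5,20.5)  cross = 1·20.5 − 0.5·30.5 = 5.2500; (r_i+r_j)·cross = 1.5·5.2500 = 7.8750
Σcross = 776.2500 → A = |Σcross|/2 = 388.1250 mm²
Σ(r_i+r_j)·cross = 20289.6250 → first moment M = |Σ|/6 = 3381.6042
R_c = M/A = 3381.6042/388.1250 = 8.7127 mm
θ = 253° = 4.415683 rad
V = θ·R_c·A = 4.415683·8.7127·388.1250 = 14932.092 mm³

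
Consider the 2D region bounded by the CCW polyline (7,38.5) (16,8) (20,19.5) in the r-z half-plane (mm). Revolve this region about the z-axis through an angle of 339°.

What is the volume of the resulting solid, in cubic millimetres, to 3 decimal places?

Profile (r,z), 3 vertices: (7,38.5) (16,8) (20,19.5)
edge 0: (7,38.5)→(16,8)  cross = 7·8 − 16·38.5 = -560.0000; (r_i+r_j)·cross = 23·-560.0000 = -12880.0000
edge 1: (16,8)→(20,19.5)  cross = 16·19.5 − 20·8 = 152.0000; (r_i+r_j)·cross = 36·152.0000 = 5472.0000
edge 2: (20,19.5)→(7,38.5)  cross = 20·38.5 − 7·19.5 = 633.5000; (r_i+r_j)·cross = 27·633.5000 = 17104.5000
Σcross = 225.5000 → A = |Σcross|/2 = 112.7500 mm²
Σ(r_i+r_j)·cross = 9696.5000 → first moment M = |Σ|/6 = 1616.0833
R_c = M/A = 1616.0833/112.7500 = 14.3333 mm
θ = 339° = 5.916666 rad
V = θ·R_c·A = 5.916666·14.3333·112.7500 = 9561.826 mm³

Volume = 9561.826 mm³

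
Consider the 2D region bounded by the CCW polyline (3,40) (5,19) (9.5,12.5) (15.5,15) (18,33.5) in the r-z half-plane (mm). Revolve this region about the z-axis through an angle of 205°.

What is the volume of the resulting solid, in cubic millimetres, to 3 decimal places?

Volume = 10270.508 mm³

Profile (r,z), 5 vertices: (3,40) (5,19) (9.5,12.5) (15.5,15) (18,33.5)
edge 0: (3,40)→(5,19)  cross = 3·19 − 5·40 = -143.0000; (r_i+r_j)·cross = 8·-143.0000 = -1144.0000
edge 1: (5,19)→(9.5,12.5)  cross = 5·12.5 − 9.5·19 = -118.0000; (r_i+r_j)·cross = 14.5·-118.0000 = -1711.0000
edge 2: (9.5,12.5)→(15.5,15)  cross = 9.5·15 − 15.5·12.5 = -51.2500; (r_i+r_j)·cross = 25·-51.2500 = -1281.2500
edge 3: (15.5,15)→(18,33.5)  cross = 15.5·33.5 − 18·15 = 249.2500; (r_i+r_j)·cross = 33.5·249.2500 = 8349.8750
edge 4: (18,33.5)→(3,40)  cross = 18·40 − 3·33.5 = 619.5000; (r_i+r_j)·cross = 21·619.5000 = 13009.5000
Σcross = 556.5000 → A = |Σcross|/2 = 278.2500 mm²
Σ(r_i+r_j)·cross = 17223.1250 → first moment M = |Σ|/6 = 2870.5208
R_c = M/A = 2870.5208/278.2500 = 10.3163 mm
θ = 205° = 3.577925 rad
V = θ·R_c·A = 3.577925·10.3163·278.2500 = 10270.508 mm³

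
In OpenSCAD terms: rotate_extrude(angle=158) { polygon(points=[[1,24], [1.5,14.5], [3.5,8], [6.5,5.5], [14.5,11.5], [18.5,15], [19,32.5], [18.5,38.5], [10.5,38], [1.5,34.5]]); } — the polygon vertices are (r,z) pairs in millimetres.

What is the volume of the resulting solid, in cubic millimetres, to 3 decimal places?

Profile (r,z), 10 vertices: (1,24) (1.5,14.5) (3.5,8) (6.5,5.5) (14.5,11.5) (18.5,15) (19,32.5) (18.5,38.5) (10.5,38) (1.5,34.5)
edge 0: (1,24)→(1.5,14.5)  cross = 1·14.5 − 1.5·24 = -21.5000; (r_i+r_j)·cross = 2.5·-21.5000 = -53.7500
edge 1: (1.5,14.5)→(3.5,8)  cross = 1.5·8 − 3.5·14.5 = -38.7500; (r_i+r_j)·cross = 5·-38.7500 = -193.7500
edge 2: (3.5,8)→(6.5,5.5)  cross = 3.5·5.5 − 6.5·8 = -32.7500; (r_i+r_j)·cross = 10·-32.7500 = -327.5000
edge 3: (6.5,5.5)→(14.5,11.5)  cross = 6.5·11.5 − 14.5·5.5 = -5.0000; (r_i+r_j)·cross = 21·-5.0000 = -105.0000
edge 4: (14.5,11.5)→(18.5,15)  cross = 14.5·15 − 18.5·11.5 = 4.7500; (r_i+r_j)·cross = 33·4.7500 = 156.7500
edge 5: (18.5,15)→(19,32.5)  cross = 18.5·32.5 − 19·15 = 316.2500; (r_i+r_j)·cross = 37.5·316.2500 = 11859.3750
edge 6: (19,32.5)→(18.5,38.5)  cross = 19·38.5 − 18.5·32.5 = 130.2500; (r_i+r_j)·cross = 37.5·130.2500 = 4884.3750
edge 7: (18.5,38.5)→(10.5,38)  cross = 18.5·38 − 10.5·38.5 = 298.7500; (r_i+r_j)·cross = 29·298.7500 = 8663.7500
edge 8: (10.5,38)→(1.5,34.5)  cross = 10.5·34.5 − 1.5·38 = 305.2500; (r_i+r_j)·cross = 12·305.2500 = 3663.0000
edge 9: (1.5,34.5)→(1,24)  cross = 1.5·24 − 1·34.5 = 1.5000; (r_i+r_j)·cross = 2.5·1.5000 = 3.7500
Σcross = 958.7500 → A = |Σcross|/2 = 479.3750 mm²
Σ(r_i+r_j)·cross = 28551.0000 → first moment M = |Σ|/6 = 4758.5000
R_c = M/A = 4758.5000/479.3750 = 9.9265 mm
θ = 158° = 2.757620 rad
V = θ·R_c·A = 2.757620·9.9265·479.3750 = 13122.136 mm³

Volume = 13122.136 mm³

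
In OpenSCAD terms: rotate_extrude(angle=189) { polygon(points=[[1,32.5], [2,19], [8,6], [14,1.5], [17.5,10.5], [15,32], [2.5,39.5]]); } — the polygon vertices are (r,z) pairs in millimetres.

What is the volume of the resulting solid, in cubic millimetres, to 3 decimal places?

Volume = 12577.700 mm³

Profile (r,z), 7 vertices: (1,32.5) (2,19) (8,6) (14,1.5) (17.5,10.5) (15,32) (2.5,39.5)
edge 0: (1,32.5)→(2,19)  cross = 1·19 − 2·32.5 = -46.0000; (r_i+r_j)·cross = 3·-46.0000 = -138.0000
edge 1: (2,19)→(8,6)  cross = 2·6 − 8·19 = -140.0000; (r_i+r_j)·cross = 10·-140.0000 = -1400.0000
edge 2: (8,6)→(14,1.5)  cross = 8·1.5 − 14·6 = -72.0000; (r_i+r_j)·cross = 22·-72.0000 = -1584.0000
edge 3: (14,1.5)→(17.5,10.5)  cross = 14·10.5 − 17.5·1.5 = 120.7500; (r_i+r_j)·cross = 31.5·120.7500 = 3803.6250
edge 4: (17.5,10.5)→(15,32)  cross = 17.5·32 − 15·10.5 = 402.5000; (r_i+r_j)·cross = 32.5·402.5000 = 13081.2500
edge 5: (15,32)→(2.5,39.5)  cross = 15·39.5 − 2.5·32 = 512.5000; (r_i+r_j)·cross = 17.5·512.5000 = 8968.7500
edge 6: (2.5,39.5)→(1,32.5)  cross = 2.5·32.5 − 1·39.5 = 41.7500; (r_i+r_j)·cross = 3.5·41.7500 = 146.1250
Σcross = 819.5000 → A = |Σcross|/2 = 409.7500 mm²
Σ(r_i+r_j)·cross = 22877.7500 → first moment M = |Σ|/6 = 3812.9583
R_c = M/A = 3812.9583/409.7500 = 9.3056 mm
θ = 189° = 3.298672 rad
V = θ·R_c·A = 3.298672·9.3056·409.7500 = 12577.700 mm³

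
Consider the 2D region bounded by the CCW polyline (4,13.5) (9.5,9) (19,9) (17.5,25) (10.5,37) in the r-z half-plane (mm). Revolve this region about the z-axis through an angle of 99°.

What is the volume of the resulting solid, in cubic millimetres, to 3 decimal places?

Volume = 5355.264 mm³

Profile (r,z), 5 vertices: (4,13.5) (9.5,9) (19,9) (17.5,25) (10.5,37)
edge 0: (4,13.5)→(9.5,9)  cross = 4·9 − 9.5·13.5 = -92.2500; (r_i+r_j)·cross = 13.5·-92.2500 = -1245.3750
edge 1: (9.5,9)→(19,9)  cross = 9.5·9 − 19·9 = -85.5000; (r_i+r_j)·cross = 28.5·-85.5000 = -2436.7500
edge 2: (19,9)→(17.5,25)  cross = 19·25 − 17.5·9 = 317.5000; (r_i+r_j)·cross = 36.5·317.5000 = 11588.7500
edge 3: (17.5,25)→(10.5,37)  cross = 17.5·37 − 10.5·25 = 385.0000; (r_i+r_j)·cross = 28·385.0000 = 10780.0000
edge 4: (10.5,37)→(4,13.5)  cross = 10.5·13.5 − 4·37 = -6.2500; (r_i+r_j)·cross = 14.5·-6.2500 = -90.6250
Σcross = 518.5000 → A = |Σcross|/2 = 259.2500 mm²
Σ(r_i+r_j)·cross = 18596.0000 → first moment M = |Σ|/6 = 3099.3333
R_c = M/A = 3099.3333/259.2500 = 11.9550 mm
θ = 99° = 1.727876 rad
V = θ·R_c·A = 1.727876·11.9550·259.2500 = 5355.264 mm³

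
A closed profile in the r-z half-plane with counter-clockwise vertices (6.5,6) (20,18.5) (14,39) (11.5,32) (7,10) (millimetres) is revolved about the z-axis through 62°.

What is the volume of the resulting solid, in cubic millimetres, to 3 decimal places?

Profile (r,z), 5 vertices: (6.5,6) (20,18.5) (14,39) (11.5,32) (7,10)
edge 0: (6.5,6)→(20,18.5)  cross = 6.5·18.5 − 20·6 = 0.2500; (r_i+r_j)·cross = 26.5·0.2500 = 6.6250
edge 1: (20,18.5)→(14,39)  cross = 20·39 − 14·18.5 = 521.0000; (r_i+r_j)·cross = 34·521.0000 = 17714.0000
edge 2: (14,39)→(11.5,32)  cross = 14·32 − 11.5·39 = -0.5000; (r_i+r_j)·cross = 25.5·-0.5000 = -12.7500
edge 3: (11.5,32)→(7,10)  cross = 11.5·10 − 7·32 = -109.0000; (r_i+r_j)·cross = 18.5·-109.0000 = -2016.5000
edge 4: (7,10)→(6.5,6)  cross = 7·6 − 6.5·10 = -23.0000; (r_i+r_j)·cross = 13.5·-23.0000 = -310.5000
Σcross = 388.7500 → A = |Σcross|/2 = 194.3750 mm²
Σ(r_i+r_j)·cross = 15380.8750 → first moment M = |Σ|/6 = 2563.4792
R_c = M/A = 2563.4792/194.3750 = 13.1883 mm
θ = 62° = 1.082104 rad
V = θ·R_c·A = 1.082104·13.1883·194.3750 = 2773.951 mm³

Volume = 2773.951 mm³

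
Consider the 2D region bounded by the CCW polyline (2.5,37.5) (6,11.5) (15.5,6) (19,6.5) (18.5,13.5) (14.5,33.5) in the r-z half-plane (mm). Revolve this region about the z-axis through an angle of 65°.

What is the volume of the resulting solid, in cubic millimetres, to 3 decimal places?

Volume = 4110.116 mm³

Profile (r,z), 6 vertices: (2.5,37.5) (6,11.5) (15.5,6) (19,6.5) (18.5,13.5) (14.5,33.5)
edge 0: (2.5,37.5)→(6,11.5)  cross = 2.5·11.5 − 6·37.5 = -196.2500; (r_i+r_j)·cross = 8.5·-196.2500 = -1668.1250
edge 1: (6,11.5)→(15.5,6)  cross = 6·6 − 15.5·11.5 = -142.2500; (r_i+r_j)·cross = 21.5·-142.2500 = -3058.3750
edge 2: (15.5,6)→(19,6.5)  cross = 15.5·6.5 − 19·6 = -13.2500; (r_i+r_j)·cross = 34.5·-13.2500 = -457.1250
edge 3: (19,6.5)→(18.5,13.5)  cross = 19·13.5 − 18.5·6.5 = 136.2500; (r_i+r_j)·cross = 37.5·136.2500 = 5109.3750
edge 4: (18.5,13.5)→(14.5,33.5)  cross = 18.5·33.5 − 14.5·13.5 = 424.0000; (r_i+r_j)·cross = 33·424.0000 = 13992.0000
edge 5: (14.5,33.5)→(2.5,37.5)  cross = 14.5·37.5 − 2.5·33.5 = 460.0000; (r_i+r_j)·cross = 17·460.0000 = 7820.0000
Σcross = 668.5000 → A = |Σcross|/2 = 334.2500 mm²
Σ(r_i+r_j)·cross = 21737.7500 → first moment M = |Σ|/6 = 3622.9583
R_c = M/A = 3622.9583/334.2500 = 10.8391 mm
θ = 65° = 1.134464 rad
V = θ·R_c·A = 1.134464·10.8391·334.2500 = 4110.116 mm³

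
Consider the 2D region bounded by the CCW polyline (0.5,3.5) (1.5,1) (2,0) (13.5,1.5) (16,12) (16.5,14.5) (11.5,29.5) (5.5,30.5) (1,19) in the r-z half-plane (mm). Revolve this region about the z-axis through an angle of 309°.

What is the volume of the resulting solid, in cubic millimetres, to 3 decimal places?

Volume = 16037.634 mm³

Profile (r,z), 9 vertices: (0.5,3.5) (1.5,1) (2,0) (13.5,1.5) (16,12) (16.5,14.5) (11.5,29.5) (5.5,30.5) (1,19)
edge 0: (0.5,3.5)→(1.5,1)  cross = 0.5·1 − 1.5·3.5 = -4.7500; (r_i+r_j)·cross = 2·-4.7500 = -9.5000
edge 1: (1.5,1)→(2,0)  cross = 1.5·0 − 2·1 = -2.0000; (r_i+r_j)·cross = 3.5·-2.0000 = -7.0000
edge 2: (2,0)→(13.5,1.5)  cross = 2·1.5 − 13.5·0 = 3.0000; (r_i+r_j)·cross = 15.5·3.0000 = 46.5000
edge 3: (13.5,1.5)→(16,12)  cross = 13.5·12 − 16·1.5 = 138.0000; (r_i+r_j)·cross = 29.5·138.0000 = 4071.0000
edge 4: (16,12)→(16.5,14.5)  cross = 16·14.5 − 16.5·12 = 34.0000; (r_i+r_j)·cross = 32.5·34.0000 = 1105.0000
edge 5: (16.5,14.5)→(11.5,29.5)  cross = 16.5·29.5 − 11.5·14.5 = 320.0000; (r_i+r_j)·cross = 28·320.0000 = 8960.0000
edge 6: (11.5,29.5)→(5.5,30.5)  cross = 11.5·30.5 − 5.5·29.5 = 188.5000; (r_i+r_j)·cross = 17·188.5000 = 3204.5000
edge 7: (5.5,30.5)→(1,19)  cross = 5.5·19 − 1·30.5 = 74.0000; (r_i+r_j)·cross = 6.5·74.0000 = 481.0000
edge 8: (1,19)→(0.5,3.5)  cross = 1·3.5 − 0.5·19 = -6.0000; (r_i+r_j)·cross = 1.5·-6.0000 = -9.0000
Σcross = 744.7500 → A = |Σcross|/2 = 372.3750 mm²
Σ(r_i+r_j)·cross = 17842.5000 → first moment M = |Σ|/6 = 2973.7500
R_c = M/A = 2973.7500/372.3750 = 7.9859 mm
θ = 309° = 5.393067 rad
V = θ·R_c·A = 5.393067·7.9859·372.3750 = 16037.634 mm³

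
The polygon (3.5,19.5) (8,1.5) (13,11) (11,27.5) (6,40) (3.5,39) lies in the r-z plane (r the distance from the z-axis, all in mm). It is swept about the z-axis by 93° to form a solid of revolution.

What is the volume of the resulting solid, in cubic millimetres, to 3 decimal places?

Profile (r,z), 6 vertices: (3.5,19.5) (8,1.5) (13,11) (11,27.5) (6,40) (3.5,39)
edge 0: (3.5,19.5)→(8,1.5)  cross = 3.5·1.5 − 8·19.5 = -150.7500; (r_i+r_j)·cross = 11.5·-150.7500 = -1733.6250
edge 1: (8,1.5)→(13,11)  cross = 8·11 − 13·1.5 = 68.5000; (r_i+r_j)·cross = 21·68.5000 = 1438.5000
edge 2: (13,11)→(11,27.5)  cross = 13·27.5 − 11·11 = 236.5000; (r_i+r_j)·cross = 24·236.5000 = 5676.0000
edge 3: (11,27.5)→(6,40)  cross = 11·40 − 6·27.5 = 275.0000; (r_i+r_j)·cross = 17·275.0000 = 4675.0000
edge 4: (6,40)→(3.5,39)  cross = 6·39 − 3.5·40 = 94.0000; (r_i+r_j)·cross = 9.5·94.0000 = 893.0000
edge 5: (3.5,39)→(3.5,19.5)  cross = 3.5·19.5 − 3.5·39 = -68.2500; (r_i+r_j)·cross = 7·-68.2500 = -477.7500
Σcross = 455.0000 → A = |Σcross|/2 = 227.5000 mm²
Σ(r_i+r_j)·cross = 10471.1250 → first moment M = |Σ|/6 = 1745.1875
R_c = M/A = 1745.1875/227.5000 = 7.6712 mm
θ = 93° = 1.623156 rad
V = θ·R_c·A = 1.623156·7.6712·227.5000 = 2832.712 mm³

Volume = 2832.712 mm³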